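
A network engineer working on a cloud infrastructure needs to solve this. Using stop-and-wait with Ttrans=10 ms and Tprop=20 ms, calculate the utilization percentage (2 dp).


Given: Ttrans = 10 ms, Tprop = 20 ms
RTT = 2 * Tprop = 2 * 20 = 40 ms
U = Ttrans / (Ttrans + RTT)
U = 10 / (10 + 40)
U = 10 / 50 = 0.2
U% = 20.00%

20.00


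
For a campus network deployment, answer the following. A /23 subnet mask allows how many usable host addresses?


Given: subnet mask /23
Host bits = 32 - 23 = 9
Total addresses = 2^9 = 512
Usable hosts = 512 - 2 (network + broadcast) = 510

510


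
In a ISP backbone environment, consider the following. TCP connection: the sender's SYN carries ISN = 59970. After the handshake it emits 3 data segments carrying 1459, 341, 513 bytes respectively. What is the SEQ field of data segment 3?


The SYN occupies sequence number ISN = 59970, so the first data byte is ISN + 1 = 59971.
SEQ of data segment i = (ISN + 1) + sum of payload sizes of segments 1..i-1.
Segment 1: SEQ = 59971, payload = 1459 bytes
Segment 2: SEQ = 61430, payload = 341 bytes
Segment 3: SEQ = 61771, payload = 513 bytes
SEQ of segment 3 = 59971 + 1459 + 341 = 61771

61771


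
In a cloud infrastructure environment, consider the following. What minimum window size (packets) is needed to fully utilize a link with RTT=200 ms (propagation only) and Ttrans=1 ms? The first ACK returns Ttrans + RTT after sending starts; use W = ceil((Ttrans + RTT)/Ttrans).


Given: Ttrans = 1 ms, RTT = 200 ms (= 2 * Tprop, Tprop = 100 ms)
Time until first ACK returns = Ttrans + RTT = 1 + 200 = 201 ms
Need W * Ttrans >= Ttrans + RTT  ->  W >= (Ttrans + RTT) / Ttrans
(Ttrans + RTT) / Ttrans = 201 / 1 = 201
W_min = ceil(201) = 201

201


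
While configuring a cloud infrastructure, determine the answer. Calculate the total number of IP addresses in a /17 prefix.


Given: CIDR prefix /17
Host bits = 32 - 17 = 15
Total addresses = 2^15 = 32768

32768


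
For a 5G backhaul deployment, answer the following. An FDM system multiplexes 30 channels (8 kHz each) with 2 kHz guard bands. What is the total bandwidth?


Given: 30 channels, 8 kHz each, guard = 2 kHz
Channel bandwidth = 30 * 8 = 240 kHz
Guard bands = 29 gaps * 2 kHz = 58 kHz
Total = 240 + 58 = 298 kHz

298


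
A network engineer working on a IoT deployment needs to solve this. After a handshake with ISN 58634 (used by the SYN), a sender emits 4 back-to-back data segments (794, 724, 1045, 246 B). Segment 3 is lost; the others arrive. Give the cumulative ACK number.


SYN uses sequence number 58634; first data byte = ISN + 1 = 58635.
Segment 1: SEQ = 58635, len = 794 B, covers [58635, 59428]
Segment 2: SEQ = 59429, len = 724 B, covers [59429, 60152]
Segment 3: SEQ = 60153, len = 1045 B, covers [60153, 61197] [LOST]
Segment 4: SEQ = 61198, len = 246 B, covers [61198, 61443]
In-order data received: bytes [58635, 60152] (segments 1..2).
Segment 3 missing -> gap begins at byte 60153; later segments buffered out of order.
Cumulative ACK = next expected in-order byte = 58635 + 794 + 724 = 60153

60153


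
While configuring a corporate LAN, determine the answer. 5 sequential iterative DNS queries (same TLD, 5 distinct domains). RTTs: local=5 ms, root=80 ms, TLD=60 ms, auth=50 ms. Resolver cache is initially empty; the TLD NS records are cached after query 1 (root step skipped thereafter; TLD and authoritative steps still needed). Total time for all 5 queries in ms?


Lookup 1 (cold cache): local + root + TLD + auth = 5 + 80 + 60 + 50 = 195 ms
Lookups 2..5 (TLD NS cached -> skip root; new domain -> still ask TLD and auth): local + TLD + auth = 5 + 60 + 50 = 115 ms each
Remaining 4 lookups: 4 * 115 = 460 ms
Total = 195 + 460 = 655 ms

655


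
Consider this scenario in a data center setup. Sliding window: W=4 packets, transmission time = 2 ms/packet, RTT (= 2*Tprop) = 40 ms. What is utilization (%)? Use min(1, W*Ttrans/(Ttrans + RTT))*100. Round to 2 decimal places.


Given: W = 4, Ttrans = 2 ms, RTT = 40 ms (= 2 * Tprop, Tprop = 20 ms)
Cycle time = Ttrans + RTT = 2 + 40 = 42 ms (first packet sent until its ACK returns)
W * Ttrans = 4 * 2 = 8 ms of sending per cycle
W * Ttrans / (Ttrans + RTT) = 8 / 42 = 0.190476
U = min(1, 0.190476) = 0.190476
U% = 19.05%

19.05


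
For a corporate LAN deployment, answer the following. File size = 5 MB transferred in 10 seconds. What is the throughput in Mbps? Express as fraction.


Given: file = 5 MB, time = 10 s
File in Mb = 5 * 8 = 40 Mb
Throughput = 40 / 10 Mbps
Throughput = 4 Mbps

4


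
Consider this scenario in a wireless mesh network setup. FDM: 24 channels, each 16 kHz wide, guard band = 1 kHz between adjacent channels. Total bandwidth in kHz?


Given: 24 channels, 16 kHz each, guard = 1 kHz
Channel bandwidth = 24 * 16 = 384 kHz
Guard bands = 23 gaps * 1 kHz = 23 kHz
Total = 384 + 23 = 407 kHz

407


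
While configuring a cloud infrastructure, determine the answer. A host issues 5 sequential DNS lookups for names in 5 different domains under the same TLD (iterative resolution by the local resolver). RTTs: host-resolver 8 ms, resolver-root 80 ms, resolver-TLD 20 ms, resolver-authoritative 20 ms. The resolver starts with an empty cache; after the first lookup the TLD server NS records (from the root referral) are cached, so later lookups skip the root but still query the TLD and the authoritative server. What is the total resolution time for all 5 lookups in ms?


Lookup 1 (cold cache): local + root + TLD + auth = 8 + 80 + 20 + 20 = 128 ms
Lookups 2..5 (TLD NS cached -> skip root; new domain -> still ask TLD and auth): local + TLD + auth = 8 + 20 + 20 = 48 ms each
Remaining 4 lookups: 4 * 48 = 192 ms
Total = 128 + 192 = 320 ms

320


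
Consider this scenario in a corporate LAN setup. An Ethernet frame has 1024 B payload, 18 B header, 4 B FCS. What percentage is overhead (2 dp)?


Given: payload = 1024 B, header = 18 B, trailer = 4 B
Overhead bytes = header + trailer = 18 + 4 = 22
Total frame = payload + overhead = 1024 + 22 = 1046
Overhead % = 22 / 1046 * 100 = 2.1033% -> 2.10% (2 dp)

2.10


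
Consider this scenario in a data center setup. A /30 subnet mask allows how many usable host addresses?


Given: subnet mask /30
Host bits = 32 - 30 = 2
Total addresses = 2^2 = 4
Usable hosts = 4 - 2 (network + broadcast) = 2

2


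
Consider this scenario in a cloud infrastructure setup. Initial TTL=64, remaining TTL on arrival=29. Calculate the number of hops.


Given: initial TTL = 64, received TTL = 29
Hops = initial TTL - received TTL
Hops = 64 - 29 = 35

35


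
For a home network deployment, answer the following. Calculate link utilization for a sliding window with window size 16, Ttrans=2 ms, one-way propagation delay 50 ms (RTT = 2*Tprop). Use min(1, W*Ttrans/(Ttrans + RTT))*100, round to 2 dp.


Given: W = 16, Ttrans = 2 ms, RTT = 100 ms (= 2 * Tprop, Tprop = 50 ms)
Cycle time = Ttrans + RTT = 2 + 100 = 102 ms (first packet sent until its ACK returns)
W * Ttrans = 16 * 2 = 32 ms of sending per cycle
W * Ttrans / (Ttrans + RTT) = 32 / 102 = 0.313725
U = min(1, 0.313725) = 0.313725
U% = 31.37%

31.37


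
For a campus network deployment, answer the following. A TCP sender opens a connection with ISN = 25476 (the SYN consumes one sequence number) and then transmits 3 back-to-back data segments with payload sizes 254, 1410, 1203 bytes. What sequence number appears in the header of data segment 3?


The SYN occupies sequence number ISN = 25476, so the first data byte is ISN + 1 = 25477.
SEQ of data segment i = (ISN + 1) + sum of payload sizes of segments 1..i-1.
Segment 1: SEQ = 25477, payload = 254 bytes
Segment 2: SEQ = 25731, payload = 1410 bytes
Segment 3: SEQ = 27141, payload = 1203 bytes
SEQ of segment 3 = 25477 + 254 + 1410 = 27141

27141


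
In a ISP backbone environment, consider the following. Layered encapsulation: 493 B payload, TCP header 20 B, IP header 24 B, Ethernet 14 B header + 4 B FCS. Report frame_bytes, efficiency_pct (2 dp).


TCP segment = 493 + 20 = 513 B
IP packet = 513 + 24 = 537 B
Ethernet frame = 537 + 14 + 4 = 555 B
Efficiency = app / frame = 493 / 555 = 0.888288 = 88.8288% -> 88.83% (2 dp)

555, 88.83


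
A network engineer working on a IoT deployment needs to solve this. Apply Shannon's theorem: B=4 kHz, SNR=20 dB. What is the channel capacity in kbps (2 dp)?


Given: B = 4 kHz, SNR = 20 dB
SNR linear = 10^(20/10) = 100
1 + SNR = 101
log2(101) = 6.6582114828
C = 4 * 1000 * 6.6582114828 = 26632.8459 bps
C = 26.632846 kbps -> 26.63 kbps (2 dp)

26.63


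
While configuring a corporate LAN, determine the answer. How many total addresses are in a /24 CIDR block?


Given: CIDR prefix /24
Host bits = 32 - 24 = 8
Total addresses = 2^8 = 256

256


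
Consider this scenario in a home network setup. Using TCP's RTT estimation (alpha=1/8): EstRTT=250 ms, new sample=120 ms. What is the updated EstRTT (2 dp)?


Given: EstRTT = 250 ms, SampleRTT = 120 ms, alpha = 1/8
New EstRTT = (1 - alpha) * EstRTT + alpha * SampleRTT
(7/8) * 250 = 218.75
(1/8) * 120 = 15
New EstRTT = 218.75 + 15 = 233.75 ms -> 233.75 ms (2 dp)

233.75


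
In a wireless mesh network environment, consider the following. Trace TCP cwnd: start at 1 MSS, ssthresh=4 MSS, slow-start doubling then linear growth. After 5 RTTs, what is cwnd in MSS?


RTT 0: cwnd = 1 MSS (initial)
RTT 1: cwnd = 2 MSS (slow start, doubled)
RTT 2: cwnd = 4 MSS (slow start, doubled)
RTT 3: cwnd = 5 MSS (congestion avoidance, +1)
RTT 4: cwnd = 6 MSS (congestion avoidance, +1)
RTT 5: cwnd = 7 MSS (congestion avoidance, +1)

7


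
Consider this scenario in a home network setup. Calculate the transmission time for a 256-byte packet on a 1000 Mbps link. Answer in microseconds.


Given: packet = 256 bytes, bandwidth = 1000 Mbps
Packet in bits = 256 * 8 = 2048 bits
Bandwidth = 1000 * 10^6 = 1000000000 bps
Time = 2048 / 1000000000 seconds
Time in us = 2048 * 10^6 / 1000000000 = 2.048

2.048


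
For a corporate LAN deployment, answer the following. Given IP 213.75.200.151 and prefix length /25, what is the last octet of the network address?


Given: IP = 213.75.200.151, prefix = /25
Subnet mask = 255.255.255.128
Last octet of IP: 151
Last octet of mask: 128
Network last octet = 151 AND 128 = 128

128


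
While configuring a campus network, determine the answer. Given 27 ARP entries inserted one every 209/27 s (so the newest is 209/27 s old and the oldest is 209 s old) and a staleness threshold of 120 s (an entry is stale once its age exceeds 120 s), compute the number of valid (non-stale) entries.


Ages are k * 209/27 s for k = 1..27 (spacing = 7.7407 s).
Entry k is valid iff k * 209/27 <= 120 iff k <= 27 * 120 / 209 = 15.5024
n_valid = floor(15.5024) = 15
(n_stale = 27 - 15 = 12)

15


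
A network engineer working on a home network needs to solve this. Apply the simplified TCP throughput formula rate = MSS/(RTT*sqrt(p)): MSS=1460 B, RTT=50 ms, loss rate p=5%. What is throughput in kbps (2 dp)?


Given: MSS = 1460 bytes, RTT = 50 ms, loss = 5%
RTT in seconds = 50 / 1000 = 0.05
Loss rate = 5% = 0.05
sqrt(loss) = sqrt(0.05) = 0.223606797750
Throughput (bytes/s) = 1460 / (0.05 * 0.223606797750) = 130586.3699
Throughput (kbps) = 130586.3699 * 8 / 1000 = 1044.690959 -> 1044.69 kbps (2 dp)

1044.69


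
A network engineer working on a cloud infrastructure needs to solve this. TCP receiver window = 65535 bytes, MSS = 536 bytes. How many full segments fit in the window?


Given: RWND = 65535 bytes, MSS = 536 bytes
Full segments = floor(RWND / MSS)
Full segments = floor(65535 / 536)
Full segments = floor(122.2668) = 122

122


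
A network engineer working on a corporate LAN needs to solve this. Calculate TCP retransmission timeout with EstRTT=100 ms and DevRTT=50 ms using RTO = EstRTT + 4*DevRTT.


Given: EstRTT = 100 ms, DevRTT = 50 ms
Timeout = EstRTT + 4 * DevRTT
4 * DevRTT = 4 * 50 = 200
Timeout = 100 + 200 = 300 ms

300


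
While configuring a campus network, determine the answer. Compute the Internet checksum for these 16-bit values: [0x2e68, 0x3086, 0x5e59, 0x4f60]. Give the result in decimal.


Given words: [0x2e68, 0x3086, 0x5e59, 0x4f60]
Step 1: Sum all words
Raw sum = 11880 + 12422 + 24153 + 20320 = 68775
Step 2: Fold carry: (3239 + 1) = 3240
One's complement = ~3240 & 0xFFFF = 62295

62295


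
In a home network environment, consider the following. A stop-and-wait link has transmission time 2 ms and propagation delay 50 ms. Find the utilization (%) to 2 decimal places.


Given: Ttrans = 2 ms, Tprop = 50 ms
RTT = 2 * Tprop = 2 * 50 = 100 ms
U = Ttrans / (Ttrans + RTT)
U = 2 / (2 + 100)
U = 2 / 102 = 0.019608
U% = 1.96%

1.96


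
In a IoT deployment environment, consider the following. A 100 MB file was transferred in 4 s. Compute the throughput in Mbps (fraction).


Given: file = 100 MB, time = 4 s
File in Mb = 100 * 8 = 800 Mb
Throughput = 800 / 4 Mbps
Throughput = 200 Mbps

200


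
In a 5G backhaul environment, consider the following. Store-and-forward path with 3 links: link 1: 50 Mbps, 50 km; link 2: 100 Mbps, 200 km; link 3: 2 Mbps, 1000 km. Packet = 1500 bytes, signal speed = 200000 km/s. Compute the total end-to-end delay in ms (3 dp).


Packet = 1500 bytes = 12000 bits. Store-and-forward: sum (t_trans + t_prop) per link.
Link 1: t_trans = 12000/(50*10^6) s = 0.2400 ms; t_prop = 50/200000 s = 0.2500 ms; subtotal = 0.4900 ms
Link 2: t_trans = 12000/(100*10^6) s = 0.1200 ms; t_prop = 200/200000 s = 1.0000 ms; subtotal = 1.1200 ms
Link 3: t_trans = 12000/(2*10^6) s = 6.0000 ms; t_prop = 1000/200000 s = 5.0000 ms; subtotal = 11.0000 ms
End-to-end = 0.4900 + 1.1200 + 11.0000 = 12.6100 ms -> 12.610 ms (3 dp)

12.610


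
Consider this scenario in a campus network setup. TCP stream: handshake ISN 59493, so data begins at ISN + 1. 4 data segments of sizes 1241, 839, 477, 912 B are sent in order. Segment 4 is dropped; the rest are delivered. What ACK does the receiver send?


SYN uses sequence number 59493; first data byte = ISN + 1 = 59494.
Segment 1: SEQ = 59494, len = 1241 B, covers [59494, 60734]
Segment 2: SEQ = 60735, len = 839 B, covers [60735, 61573]
Segment 3: SEQ = 61574, len = 477 B, covers [61574, 62050]
Segment 4: SEQ = 62051, len = 912 B, covers [62051, 62962] [LOST]
In-order data received: bytes [59494, 62050] (segments 1..3).
Segment 4 missing -> gap begins at byte 62051.
Cumulative ACK = next expected in-order byte = 59494 + 1241 + 839 + 477 = 62051

62051


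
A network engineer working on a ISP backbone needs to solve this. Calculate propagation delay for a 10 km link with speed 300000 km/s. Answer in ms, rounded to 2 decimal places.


Given: distance = 10 km, speed = 300000 km/s
Delay = distance / speed = 10 / 300000 seconds
Delay in ms = 10 * 1000 / 300000
Delay = 0.0333 ms
Rounded to 2 dp = 0.03 ms

0.03


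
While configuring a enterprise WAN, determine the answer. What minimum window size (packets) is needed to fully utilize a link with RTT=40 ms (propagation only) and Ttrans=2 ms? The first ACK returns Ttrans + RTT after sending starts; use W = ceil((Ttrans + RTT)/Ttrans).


Given: Ttrans = 2 ms, RTT = 40 ms (= 2 * Tprop, Tprop = 20 ms)
Time until first ACK returns = Ttrans + RTT = 2 + 40 = 42 ms
Need W * Ttrans >= Ttrans + RTT  ->  W >= (Ttrans + RTT) / Ttrans
(Ttrans + RTT) / Ttrans = 42 / 2 = 21
W_min = ceil(21) = 21

21


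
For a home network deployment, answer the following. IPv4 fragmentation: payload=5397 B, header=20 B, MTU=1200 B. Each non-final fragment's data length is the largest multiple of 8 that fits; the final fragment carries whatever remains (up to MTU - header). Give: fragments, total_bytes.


Max data per non-final fragment = floor((MTU - header)/8)*8 = floor((1200 - 20)/8)*8 = floor(1180/8)*8 = 1176 B
Final fragment needs no 8-byte alignment: it can carry up to MTU - header = 1180 B
Non-final fragments needed = ceil((payload - 1180) / 1176) = ceil(4217/1176) = ceil(3.5859) = 4
Number of fragments = 4 + 1 = 5
Fragment sizes (data): 4 * 1176 B + 693 B (last, 693 <= 1180 OK)
Total bytes sent = payload + n_frags * header = 5397 + 5*20 = 5397 + 100 = 5497 B

5, 5497


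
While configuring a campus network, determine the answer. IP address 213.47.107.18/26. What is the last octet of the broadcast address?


Given: IP = 213.47.107.18, prefix = /26
Host bits = 32 - 26 = 6
Network last octet = 18 AND mask = 0
Host part size = 2^6 - 1 = 63
Broadcast last octet = 0 OR 63 = 63

63


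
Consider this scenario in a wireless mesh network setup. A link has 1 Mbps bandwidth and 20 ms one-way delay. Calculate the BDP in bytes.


Given: bandwidth = 1 Mbps, delay = 20 ms
BDP in bits = 1 * 10^6 * 20 / 1000
BDP in bits = 20000
BDP in bytes = 20000 / 8 = 2500

2500


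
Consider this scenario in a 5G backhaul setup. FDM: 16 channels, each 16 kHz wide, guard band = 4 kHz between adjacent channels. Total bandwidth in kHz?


Given: 16 channels, 16 kHz each, guard = 4 kHz
Channel bandwidth = 16 * 16 = 256 kHz
Guard bands = 15 gaps * 4 kHz = 60 kHz
Total = 256 + 60 = 316 kHz

316


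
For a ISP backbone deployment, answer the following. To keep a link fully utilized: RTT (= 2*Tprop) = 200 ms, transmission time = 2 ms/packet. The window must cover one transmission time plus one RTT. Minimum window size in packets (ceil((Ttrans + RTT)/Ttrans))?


Given: Ttrans = 2 ms, RTT = 200 ms (= 2 * Tprop, Tprop = 100 ms)
Time until first ACK returns = Ttrans + RTT = 2 + 200 = 202 ms
Need W * Ttrans >= Ttrans + RTT  ->  W >= (Ttrans + RTT) / Ttrans
(Ttrans + RTT) / Ttrans = 202 / 2 = 101
W_min = ceil(101) = 101

101


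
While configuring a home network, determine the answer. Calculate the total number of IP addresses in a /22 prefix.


Given: CIDR prefix /22
Host bits = 32 - 22 = 10
Total addresses = 2^10 = 1024

1024


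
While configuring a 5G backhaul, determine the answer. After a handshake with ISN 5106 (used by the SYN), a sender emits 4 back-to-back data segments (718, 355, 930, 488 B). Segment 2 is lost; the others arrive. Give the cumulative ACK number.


SYN uses sequence number 5106; first data byte = ISN + 1 = 5107.
Segment 1: SEQ = 5107, len = 718 B, covers [5107, 5824]
Segment 2: SEQ = 5825, len = 355 B, covers [5825, 6179] [LOST]
Segment 3: SEQ = 6180, len = 930 B, covers [6180, 7109]
Segment 4: SEQ = 7110, len = 488 B, covers [7110, 7597]
In-order data received: bytes [5107, 5824] (segments 1..1).
Segment 2 missing -> gap begins at byte 5825; later segments buffered out of order.
Cumulative ACK = next expected in-order byte = 5107 + 718 = 5825

5825


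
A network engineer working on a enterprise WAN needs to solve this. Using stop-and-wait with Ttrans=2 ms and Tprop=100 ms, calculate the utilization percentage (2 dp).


Given: Ttrans = 2 ms, Tprop = 100 ms
RTT = 2 * Tprop = 2 * 100 = 200 ms
U = Ttrans / (Ttrans + RTT)
U = 2 / (2 + 200)
U = 2 / 202 = 0.009901
U% = 0.99%

0.99


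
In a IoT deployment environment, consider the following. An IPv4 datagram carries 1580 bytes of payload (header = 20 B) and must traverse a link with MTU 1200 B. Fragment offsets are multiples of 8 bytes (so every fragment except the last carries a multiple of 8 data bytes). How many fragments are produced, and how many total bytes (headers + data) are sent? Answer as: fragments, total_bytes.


Max data per non-final fragment = floor((MTU - header)/8)*8 = floor((1200 - 20)/8)*8 = floor(1180/8)*8 = 1176 B
Final fragment needs no 8-byte alignment: it can carry up to MTU - header = 1180 B
Non-final fragments needed = ceil((payload - 1180) / 1176) = ceil(400/1176) = ceil(0.3401) = 1
Number of fragments = 1 + 1 = 2
Fragment sizes (data): 1 * 1176 B + 404 B (last, 404 <= 1180 OK)
Total bytes sent = payload + n_frags * header = 1580 + 2*20 = 1580 + 40 = 1620 B

2, 1620


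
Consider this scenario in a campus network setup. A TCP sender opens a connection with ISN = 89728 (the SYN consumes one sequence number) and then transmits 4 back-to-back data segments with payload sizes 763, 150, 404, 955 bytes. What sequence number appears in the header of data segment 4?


The SYN occupies sequence number ISN = 89728, so the first data byte is ISN + 1 = 89729.
SEQ of data segment i = (ISN + 1) + sum of payload sizes of segments 1..i-1.
Segment 1: SEQ = 89729, payload = 763 bytes
Segment 2: SEQ = 90492, payload = 150 bytes
Segment 3: SEQ = 90642, payload = 404 bytes
Segment 4: SEQ = 91046, payload = 955 bytes
SEQ of segment 4 = 89729 + 763 + 150 + 404 = 91046

91046


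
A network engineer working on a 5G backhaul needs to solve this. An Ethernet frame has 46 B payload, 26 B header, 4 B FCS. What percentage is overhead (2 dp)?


Given: payload = 46 B, header = 26 B, trailer = 4 B
Overhead bytes = header + trailer = 26 + 4 = 30
Total frame = payload + overhead = 46 + 30 = 76
Overhead % = 30 / 76 * 100 = 39.4737% -> 39.47% (2 dp)

39.47


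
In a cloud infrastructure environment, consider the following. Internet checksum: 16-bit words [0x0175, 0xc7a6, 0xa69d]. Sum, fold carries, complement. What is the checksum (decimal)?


Given words: [0x0175, 0xc7a6, 0xa69d]
Step 1: Sum all words
Raw sum = 373 + 51110 + 42653 = 94136
Step 2: Fold carry: (28600 + 1) = 28601
One's complement = ~28601 & 0xFFFF = 36934

36934


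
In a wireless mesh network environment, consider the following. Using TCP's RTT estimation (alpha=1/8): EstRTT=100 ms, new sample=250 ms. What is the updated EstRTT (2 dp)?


Given: EstRTT = 100 ms, SampleRTT = 250 ms, alpha = 1/8
New EstRTT = (1 - alpha) * EstRTT + alpha * SampleRTT
(7/8) * 100 = 87.5
(1/8) * 250 = 31.25
New EstRTT = 87.5 + 31.25 = 118.75 ms -> 118.75 ms (2 dp)

118.75


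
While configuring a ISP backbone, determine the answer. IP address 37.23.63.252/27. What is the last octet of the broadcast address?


Given: IP = 37.23.63.252, prefix = /27
Host bits = 32 - 27 = 5
Network last octet = 252 AND mask = 224
Host part size = 2^5 - 1 = 31
Broadcast last octet = 224 OR 31 = 255

255


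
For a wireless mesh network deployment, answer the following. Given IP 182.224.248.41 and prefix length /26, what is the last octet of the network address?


Given: IP = 182.224.248.41, prefix = /26
Subnet mask = 255.255.255.192
Last octet of IP: 41
Last octet of mask: 192
Network last octet = 41 AND 192 = 0

0


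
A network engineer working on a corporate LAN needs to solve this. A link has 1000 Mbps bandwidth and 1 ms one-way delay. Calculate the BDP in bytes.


Given: bandwidth = 1000 Mbps, delay = 1 ms
BDP in bits = 1000 * 10^6 * 1 / 1000
BDP in bits = 1000000
BDP in bytes = 1000000 / 8 = 125000

125000


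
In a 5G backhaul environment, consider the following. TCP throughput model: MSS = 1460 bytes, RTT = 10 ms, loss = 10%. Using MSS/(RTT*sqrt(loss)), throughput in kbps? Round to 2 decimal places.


Given: MSS = 1460 bytes, RTT = 10 ms, loss = 10%
RTT in seconds = 10 / 1000 = 0.01
Loss rate = 10% = 0.1
sqrt(loss) = sqrt(0.1) = 0.316227766017
Throughput (bytes/s) = 1460 / (0.01 * 0.316227766017) = 461692.5384
Throughput (kbps) = 461692.5384 * 8 / 1000 = 3693.540307 -> 3693.54 kbps (2 dp)

3693.54


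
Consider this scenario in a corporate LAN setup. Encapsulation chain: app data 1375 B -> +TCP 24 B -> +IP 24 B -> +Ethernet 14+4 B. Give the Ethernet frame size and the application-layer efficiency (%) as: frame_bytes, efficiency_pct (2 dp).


TCP segment = 1375 + 24 = 1399 B
IP packet = 1399 + 24 = 1423 B
Ethernet frame = 1423 + 14 + 4 = 1441 B
Efficiency = app / frame = 1375 / 1441 = 0.954198 = 95.4198% -> 95.42% (2 dp)

1441, 95.42


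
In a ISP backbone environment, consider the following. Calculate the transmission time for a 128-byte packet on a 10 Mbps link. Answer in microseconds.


Given: packet = 128 bytes, bandwidth = 10 Mbps
Packet in bits = 128 * 8 = 1024 bits
Bandwidth = 10 * 10^6 = 10000000 bps
Time = 1024 / 10000000 seconds
Time in us = 1024 * 10^6 / 10000000 = 102.4

102.4


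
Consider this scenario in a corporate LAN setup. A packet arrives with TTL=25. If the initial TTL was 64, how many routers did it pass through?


Given: initial TTL = 64, received TTL = 25
Hops = initial TTL - received TTL
Hops = 64 - 25 = 39

39


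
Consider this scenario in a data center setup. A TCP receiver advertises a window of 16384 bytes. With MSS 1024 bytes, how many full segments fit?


Given: RWND = 16384 bytes, MSS = 1024 bytes
Full segments = floor(RWND / MSS)
Full segments = floor(16384 / 1024)
Full segments = floor(16.0) = 16

16


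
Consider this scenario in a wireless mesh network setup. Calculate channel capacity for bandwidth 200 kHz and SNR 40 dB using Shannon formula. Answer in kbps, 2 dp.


Given: B = 200 kHz, SNR = 40 dB
SNR linear = 10^(40/10) = 10000
1 + SNR = 10001
log2(10001) = 13.2878566418
C = 200 * 1000 * 13.2878566418 = 2657571.3284 bps
C = 2657.571328 kbps -> 2657.57 kbps (2 dp)

2657.57


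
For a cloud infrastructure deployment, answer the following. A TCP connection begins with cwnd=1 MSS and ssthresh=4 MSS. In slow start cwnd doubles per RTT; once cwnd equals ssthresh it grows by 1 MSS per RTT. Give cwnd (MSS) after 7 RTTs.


RTT 0: cwnd = 1 MSS (initial)
RTT 1: cwnd = 2 MSS (slow start, doubled)
RTT 2: cwnd = 4 MSS (slow start, doubled)
RTT 3: cwnd = 5 MSS (congestion avoidance, +1)
RTT 4: cwnd = 6 MSS (congestion avoidance, +1)
RTT 5: cwnd = 7 MSS (congestion avoidance, +1)
RTT 6: cwnd = 8 MSS (congestion avoidance, +1)
RTT 7: cwnd = 9 MSS (congestion avoidance, +1)

9


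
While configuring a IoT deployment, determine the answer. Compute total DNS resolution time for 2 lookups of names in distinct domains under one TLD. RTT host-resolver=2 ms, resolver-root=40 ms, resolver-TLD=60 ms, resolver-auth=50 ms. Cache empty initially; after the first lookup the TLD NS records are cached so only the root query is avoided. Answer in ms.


Lookup 1 (cold cache): local + root + TLD + auth = 2 + 40 + 60 + 50 = 152 ms
Lookups 2..2 (TLD NS cached -> skip root; new domain -> still ask TLD and auth): local + TLD + auth = 2 + 60 + 50 = 112 ms each
Remaining 1 lookups: 1 * 112 = 112 ms
Total = 152 + 112 = 264 ms

264


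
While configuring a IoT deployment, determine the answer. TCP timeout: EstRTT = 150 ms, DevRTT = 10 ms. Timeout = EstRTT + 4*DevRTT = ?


Given: EstRTT = 150 ms, DevRTT = 10 ms
Timeout = EstRTT + 4 * DevRTT
4 * DevRTT = 4 * 10 = 40
Timeout = 150 + 40 = 190 ms

190


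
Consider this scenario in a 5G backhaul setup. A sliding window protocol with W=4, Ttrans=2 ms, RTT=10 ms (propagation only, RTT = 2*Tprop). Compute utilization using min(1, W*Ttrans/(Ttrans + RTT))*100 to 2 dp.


Given: W = 4, Ttrans = 2 ms, RTT = 10 ms (= 2 * Tprop, Tprop = 5 ms)
Cycle time = Ttrans + RTT = 2 + 10 = 12 ms (first packet sent until its ACK returns)
W * Ttrans = 4 * 2 = 8 ms of sending per cycle
W * Ttrans / (Ttrans + RTT) = 8 / 12 = 0.666667
U = min(1, 0.666667) = 0.666667
U% = 66.67%

66.67


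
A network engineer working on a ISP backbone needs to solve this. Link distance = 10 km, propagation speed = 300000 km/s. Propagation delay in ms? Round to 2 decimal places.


Given: distance = 10 km, speed = 300000 km/s
Delay = distance / speed = 10 / 300000 seconds
Delay in ms = 10 * 1000 / 300000
Delay = 0.0333 ms
Rounded to 2 dp = 0.03 ms

0.03


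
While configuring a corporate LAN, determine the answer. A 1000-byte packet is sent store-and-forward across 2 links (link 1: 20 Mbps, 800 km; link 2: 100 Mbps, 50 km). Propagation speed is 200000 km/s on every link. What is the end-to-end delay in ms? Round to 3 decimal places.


Packet = 1000 bytes = 8000 bits. Store-and-forward: sum (t_trans + t_prop) per link.
Link 1: t_trans = 8000/(20*10^6) s = 0.4000 ms; t_prop = 800/200000 s = 4.0000 ms; subtotal = 4.4000 ms
Link 2: t_trans = 8000/(100*10^6) s = 0.0800 ms; t_prop = 50/200000 s = 0.2500 ms; subtotal = 0.3300 ms
End-to-end = 4.4000 + 0.3300 = 4.7300 ms -> 4.730 ms (3 dp)

4.730


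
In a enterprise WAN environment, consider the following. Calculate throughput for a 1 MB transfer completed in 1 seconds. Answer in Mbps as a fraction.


Given: file = 1 MB, time = 1 s
File in Mb = 1 * 8 = 8 Mb
Throughput = 8 / 1 Mbps
Throughput = 8 Mbps

8


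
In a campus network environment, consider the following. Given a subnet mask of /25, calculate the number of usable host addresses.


Given: subnet mask /25
Host bits = 32 - 25 = 7
Total addresses = 2^7 = 128
Usable hosts = 128 - 2 (network + broadcast) = 126

126


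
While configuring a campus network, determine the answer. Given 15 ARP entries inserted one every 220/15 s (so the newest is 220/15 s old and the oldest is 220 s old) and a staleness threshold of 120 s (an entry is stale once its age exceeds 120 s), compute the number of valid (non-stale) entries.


Ages are k * 220/15 s for k = 1..15 (spacing = 14.6667 s).
Entry k is valid iff k * 220/15 <= 120 iff k <= 15 * 120 / 220 = 8.1818
n_valid = floor(8.1818) = 8
(n_stale = 15 - 8 = 7)

8


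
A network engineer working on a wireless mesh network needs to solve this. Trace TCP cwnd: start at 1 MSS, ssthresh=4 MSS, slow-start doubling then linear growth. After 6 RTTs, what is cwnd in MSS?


RTT 0: cwnd = 1 MSS (initial)
RTT 1: cwnd = 2 MSS (slow start, doubled)
RTT 2: cwnd = 4 MSS (slow start, doubled)
RTT 3: cwnd = 5 MSS (congestion avoidance, +1)
RTT 4: cwnd = 6 MSS (congestion avoidance, +1)
RTT 5: cwnd = 7 MSS (congestion avoidance, +1)
RTT 6: cwnd = 8 MSS (congestion avoidance, +1)

8


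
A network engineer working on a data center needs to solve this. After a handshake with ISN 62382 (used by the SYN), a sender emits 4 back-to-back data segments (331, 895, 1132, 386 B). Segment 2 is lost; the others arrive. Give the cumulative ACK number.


SYN uses sequence number 62382; first data byte = ISN + 1 = 62383.
Segment 1: SEQ = 62383, len = 331 B, covers [62383, 62713]
Segment 2: SEQ = 62714, len = 895 B, covers [62714, 63608] [LOST]
Segment 3: SEQ = 63609, len = 1132 B, covers [63609, 64740]
Segment 4: SEQ = 64741, len = 386 B, covers [64741, 65126]
In-order data received: bytes [62383, 62713] (segments 1..1).
Segment 2 missing -> gap begins at byte 62714; later segments buffered out of order.
Cumulative ACK = next expected in-order byte = 62383 + 331 = 62714

62714


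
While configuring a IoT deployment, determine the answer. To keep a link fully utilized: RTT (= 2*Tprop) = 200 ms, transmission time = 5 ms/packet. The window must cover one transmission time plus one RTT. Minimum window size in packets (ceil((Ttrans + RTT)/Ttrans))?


Given: Ttrans = 5 ms, RTT = 200 ms (= 2 * Tprop, Tprop = 100 ms)
Time until first ACK returns = Ttrans + RTT = 5 + 200 = 205 ms
Need W * Ttrans >= Ttrans + RTT  ->  W >= (Ttrans + RTT) / Ttrans
(Ttrans + RTT) / Ttrans = 205 / 5 = 41
W_min = ceil(41) = 41

41


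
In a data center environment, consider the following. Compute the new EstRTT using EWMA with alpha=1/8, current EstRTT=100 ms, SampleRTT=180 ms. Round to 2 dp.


Given: EstRTT = 100 ms, SampleRTT = 180 ms, alpha = 1/8
New EstRTT = (1 - alpha) * EstRTT + alpha * SampleRTT
(7/8) * 100 = 87.5
(1/8) * 180 = 22.5
New EstRTT = 87.5 + 22.5 = 110 ms -> 110.00 ms (2 dp)

110.00


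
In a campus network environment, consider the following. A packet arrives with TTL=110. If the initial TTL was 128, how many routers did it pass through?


Given: initial TTL = 128, received TTL = 110
Hops = initial TTL - received TTL
Hops = 128 - 110 = 18

18


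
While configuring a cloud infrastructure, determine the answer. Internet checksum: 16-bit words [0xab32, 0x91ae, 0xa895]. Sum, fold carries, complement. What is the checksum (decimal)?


Given words: [0xab32, 0x91ae, 0xa895]
Step 1: Sum all words
Raw sum = 43826 + 37294 + 43157 = 124277
Step 2: Fold carry: (58741 + 1) = 58742
One's complement = ~58742 & 0xFFFF = 6793

6793


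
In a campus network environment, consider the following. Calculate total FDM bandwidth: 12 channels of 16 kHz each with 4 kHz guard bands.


Given: 12 channels, 16 kHz each, guard = 4 kHz
Channel bandwidth = 12 * 16 = 192 kHz
Guard bands = 11 gaps * 4 kHz = 44 kHz
Total = 192 + 44 = 236 kHz

236


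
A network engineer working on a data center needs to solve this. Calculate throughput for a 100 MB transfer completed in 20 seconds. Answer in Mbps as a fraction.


Given: file = 100 MB, time = 20 s
File in Mb = 100 * 8 = 800 Mb
Throughput = 800 / 20 Mbps
Throughput = 40 Mbps

40


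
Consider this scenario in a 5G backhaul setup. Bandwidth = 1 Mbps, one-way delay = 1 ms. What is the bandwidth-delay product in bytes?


Given: bandwidth = 1 Mbps, delay = 1 ms
BDP in bits = 1 * 10^6 * 1 / 1000
BDP in bits = 1000
BDP in bytes = 1000 / 8 = 125

125


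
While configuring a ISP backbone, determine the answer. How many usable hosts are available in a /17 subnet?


Given: subnet mask /17
Host bits = 32 - 17 = 15
Total addresses = 2^15 = 32768
Usable hosts = 32768 - 2 (network + broadcast) = 32766

32766


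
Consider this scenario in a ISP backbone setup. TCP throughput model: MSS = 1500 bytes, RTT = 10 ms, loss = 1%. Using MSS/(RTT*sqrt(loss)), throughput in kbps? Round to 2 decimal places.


Given: MSS = 1500 bytes, RTT = 10 ms, loss = 1%
RTT in seconds = 10 / 1000 = 0.01
Loss rate = 1% = 0.01
sqrt(loss) = sqrt(0.01) = 0.1
Throughput (bytes/s) = 1500 / (0.01 * 0.1) = 1500000.0000
Throughput (kbps) = 1500000.0000 * 8 / 1000 = 12000.000000 -> 12000.00 kbps (2 dp)

12000.00


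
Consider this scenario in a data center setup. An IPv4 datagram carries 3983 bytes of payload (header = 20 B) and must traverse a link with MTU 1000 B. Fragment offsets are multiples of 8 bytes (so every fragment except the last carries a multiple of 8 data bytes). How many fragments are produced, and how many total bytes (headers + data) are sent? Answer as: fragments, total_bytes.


Max data per non-final fragment = floor((MTU - header)/8)*8 = floor((1000 - 20)/8)*8 = floor(980/8)*8 = 976 B
Final fragment needs no 8-byte alignment: it can carry up to MTU - header = 980 B
Non-final fragments needed = ceil((payload - 980) / 976) = ceil(3003/976) = ceil(3.0768) = 4
Number of fragments = 4 + 1 = 5
Fragment sizes (data): 4 * 976 B + 79 B (last, 79 <= 980 OK)
Total bytes sent = payload + n_frags * header = 3983 + 5*20 = 3983 + 100 = 4083 B

5, 4083


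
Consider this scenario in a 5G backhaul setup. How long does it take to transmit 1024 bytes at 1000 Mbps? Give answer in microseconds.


Given: packet = 1024 bytes, bandwidth = 1000 Mbps
Packet in bits = 1024 * 8 = 8192 bits
Bandwidth = 1000 * 10^6 = 1000000000 bps
Time = 8192 / 1000000000 seconds
Time in us = 8192 * 10^6 / 1000000000 = 8.192

8.192


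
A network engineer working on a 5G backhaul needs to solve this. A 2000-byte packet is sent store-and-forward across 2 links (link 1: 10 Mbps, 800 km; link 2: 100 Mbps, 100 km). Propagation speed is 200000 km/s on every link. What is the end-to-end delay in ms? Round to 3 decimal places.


Packet = 2000 bytes = 16000 bits. Store-and-forward: sum (t_trans + t_prop) per link.
Link 1: t_trans = 16000/(10*10^6) s = 1.6000 ms; t_prop = 800/200000 s = 4.0000 ms; subtotal = 5.6000 ms
Link 2: t_trans = 16000/(100*10^6) s = 0.1600 ms; t_prop = 100/200000 s = 0.5000 ms; subtotal = 0.6600 ms
End-to-end = 5.6000 + 0.6600 = 6.2600 ms -> 6.260 ms (3 dp)

6.260


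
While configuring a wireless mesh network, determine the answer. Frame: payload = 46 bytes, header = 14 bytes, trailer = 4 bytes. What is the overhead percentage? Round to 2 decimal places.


Given: payload = 46 B, header = 14 B, trailer = 4 B
Overhead bytes = header + trailer = 14 + 4 = 18
Total frame = payload + overhead = 46 + 18 = 64
Overhead % = 18 / 64 * 100 = 28.1250% -> 28.13% (2 dp)

28.13


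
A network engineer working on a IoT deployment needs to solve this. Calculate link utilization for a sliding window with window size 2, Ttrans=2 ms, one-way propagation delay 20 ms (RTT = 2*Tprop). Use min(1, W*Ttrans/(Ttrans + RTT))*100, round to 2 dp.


Given: W = 2, Ttrans = 2 ms, RTT = 40 ms (= 2 * Tprop, Tprop = 20 ms)
Cycle time = Ttrans + RTT = 2 + 40 = 42 ms (first packet sent until its ACK returns)
W * Ttrans = 2 * 2 = 4 ms of sending per cycle
W * Ttrans / (Ttrans + RTT) = 4 / 42 = 0.095238
U = min(1, 0.095238) = 0.095238
U% = 9.52%

9.52


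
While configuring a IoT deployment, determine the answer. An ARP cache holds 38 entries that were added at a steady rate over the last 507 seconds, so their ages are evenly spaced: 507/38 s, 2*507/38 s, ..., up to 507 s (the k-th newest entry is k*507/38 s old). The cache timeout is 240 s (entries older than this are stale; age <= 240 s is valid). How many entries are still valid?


Ages are k * 507/38 s for k = 1..38 (spacing = 13.3421 s).
Entry k is valid iff k * 507/38 <= 240 iff k <= 38 * 240 / 507 = 17.9882
n_valid = floor(17.9882) = 17
(n_stale = 38 - 17 = 21)

17


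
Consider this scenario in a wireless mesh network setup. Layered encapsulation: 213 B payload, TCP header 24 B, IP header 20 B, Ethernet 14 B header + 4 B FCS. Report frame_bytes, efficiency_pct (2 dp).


TCP segment = 213 + 24 = 237 B
IP packet = 237 + 20 = 257 B
Ethernet frame = 257 + 14 + 4 = 275 B
Efficiency = app / frame = 213 / 275 = 0.774545 = 77.4545% -> 77.45% (2 dp)

275, 77.45


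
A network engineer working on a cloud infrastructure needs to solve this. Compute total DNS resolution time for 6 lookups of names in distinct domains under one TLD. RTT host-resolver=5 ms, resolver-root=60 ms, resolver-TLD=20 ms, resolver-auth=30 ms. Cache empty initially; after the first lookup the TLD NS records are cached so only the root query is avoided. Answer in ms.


Lookup 1 (cold cache): local + root + TLD + auth = 5 + 60 + 20 + 30 = 115 ms
Lookups 2..6 (TLD NS cached -> skip root; new domain -> still ask TLD and auth): local + TLD + auth = 5 + 20 + 30 = 55 ms each
Remaining 5 lookups: 5 * 55 = 275 ms
Total = 115 + 275 = 390 ms

390


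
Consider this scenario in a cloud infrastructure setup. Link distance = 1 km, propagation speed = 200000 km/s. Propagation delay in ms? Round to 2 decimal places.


Given: distance = 1 km, speed = 200000 km/s
Delay = distance / speed = 1 / 200000 seconds
Delay in ms = 1 * 1000 / 200000
Delay = 0.0050 ms
Rounded to 2 dp = 0.01 ms

0.01


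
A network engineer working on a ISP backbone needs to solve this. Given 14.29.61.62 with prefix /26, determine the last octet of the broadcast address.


Given: IP = 14.29.61.62, prefix = /26
Host bits = 32 - 26 = 6
Network last octet = 62 AND mask = 0
Host part size = 2^6 - 1 = 63
Broadcast last octet = 0 OR 63 = 63

63


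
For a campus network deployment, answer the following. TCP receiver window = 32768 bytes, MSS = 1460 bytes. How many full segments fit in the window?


Given: RWND = 32768 bytes, MSS = 1460 bytes
Full segments = floor(RWND / MSS)
Full segments = floor(32768 / 1460)
Full segments = floor(22.4438) = 22

22


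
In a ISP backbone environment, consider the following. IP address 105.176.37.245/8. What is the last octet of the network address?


Given: IP = 105.176.37.245, prefix = /8
Subnet mask = 255.0.0.0
Last octet of IP: 245
Last octet of mask: 0
Network last octet = 245 AND 0 = 0

0


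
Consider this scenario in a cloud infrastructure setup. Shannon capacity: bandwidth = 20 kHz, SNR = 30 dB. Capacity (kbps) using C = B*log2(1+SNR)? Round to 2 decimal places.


Given: B = 20 kHz, SNR = 30 dB
SNR linear = 10^(30/10) = 1000
1 + SNR = 1001
log2(1001) = 9.9672262588
C = 20 * 1000 * 9.9672262588 = 199344.5252 bps
C = 199.344525 kbps -> 199.34 kbps (2 dp)

199.34


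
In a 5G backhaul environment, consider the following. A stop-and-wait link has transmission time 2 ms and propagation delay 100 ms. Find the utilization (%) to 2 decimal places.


Given: Ttrans = 2 ms, Tprop = 100 ms
RTT = 2 * Tprop = 2 * 100 = 200 ms
U = Ttrans / (Ttrans + RTT)
U = 2 / (2 + 200)
U = 2 / 202 = 0.009901
U% = 0.99%

0.99


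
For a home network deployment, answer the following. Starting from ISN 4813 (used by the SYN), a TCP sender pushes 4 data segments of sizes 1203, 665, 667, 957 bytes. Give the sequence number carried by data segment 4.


The SYN occupies sequence number ISN = 4813, so the first data byte is ISN + 1 = 4814.
SEQ of data segment i = (ISN + 1) + sum of payload sizes of segments 1..i-1.
Segment 1: SEQ = 4814, payload = 1203 bytes
Segment 2: SEQ = 6017, payload = 665 bytes
Segment 3: SEQ = 6682, payload = 667 bytes
Segment 4: SEQ = 7349, payload = 957 bytes
SEQ of segment 4 = 4814 + 1203 + 665 + 667 = 7349

7349
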